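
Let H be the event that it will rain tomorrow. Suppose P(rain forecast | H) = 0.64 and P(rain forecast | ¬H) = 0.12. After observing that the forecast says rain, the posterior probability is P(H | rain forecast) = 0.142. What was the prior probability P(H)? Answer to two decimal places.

In odds form, posterior odds = prior odds × likelihood ratio, so prior odds = posterior odds ÷ LR.
Posterior odds = 0.142/(1−0.142) = 0.1655. LR = 0.64/0.12 = 5.3333.
Prior odds = 0.1655/5.3333 = 0.0310, so P(H) = 0.0310/(1+0.0310) ≈ 0.03.

P(H) = 0.03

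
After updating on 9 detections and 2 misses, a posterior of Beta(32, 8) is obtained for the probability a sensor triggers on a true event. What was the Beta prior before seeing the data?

Beta(23, 6)

Beta is conjugate to the binomial likelihood: posterior = Beta(α+s, β+f).
Subtract the data counts: 32−9=23, 8−2=6.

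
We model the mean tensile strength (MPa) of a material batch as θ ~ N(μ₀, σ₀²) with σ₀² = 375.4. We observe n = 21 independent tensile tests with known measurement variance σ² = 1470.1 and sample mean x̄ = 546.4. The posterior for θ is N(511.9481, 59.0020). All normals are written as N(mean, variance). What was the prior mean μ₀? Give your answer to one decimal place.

μ₀ = 327.2

With known observation variance, the Normal–Normal posterior has precision τ_n = τ₀ + n/σ² and mean μ_n = (τ₀μ₀ + (n/σ²)x̄)/τ_n.
Here τ₀ = 1/375.4 = 0.002664 and τ_data = 21/1470.1 = 0.014285, so τ_n = 0.016949.
Rearranging for μ₀: μ₀ = (μ_n·τ_n − τ_data·x̄)/τ₀ = (511.9481·0.016949 − 0.014285·546.4) / 0.002664 = 0.871684/0.002664 ≈ 327.2.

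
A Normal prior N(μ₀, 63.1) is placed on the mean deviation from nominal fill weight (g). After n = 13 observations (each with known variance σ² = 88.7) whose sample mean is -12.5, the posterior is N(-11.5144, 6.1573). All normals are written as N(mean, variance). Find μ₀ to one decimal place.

μ₀ = -2.4

The posterior mean is a precision-weighted average: μ_n = (τ₀μ₀ + τ_data·x̄)/(τ₀+τ_data), with τ₀=1/σ₀² and τ_data=n/σ².
Here τ₀ = 1/63.1 = 0.015848 and τ_data = 13/88.7 = 0.146561, so τ_n = 0.162409.
Rearranging for μ₀: μ₀ = (μ_n·τ_n − τ_data·x̄)/τ₀ = (-11.5144·0.162409 − 0.146561·-12.5) / 0.015848 = -0.038030/0.015848 ≈ -2.4.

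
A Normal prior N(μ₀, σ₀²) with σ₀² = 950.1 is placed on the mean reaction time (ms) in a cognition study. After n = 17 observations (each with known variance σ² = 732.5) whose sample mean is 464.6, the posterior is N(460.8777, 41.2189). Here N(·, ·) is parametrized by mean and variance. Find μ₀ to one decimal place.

With known observation variance, the Normal–Normal posterior has precision τ_n = τ₀ + n/σ² and mean μ_n = (τ₀μ₀ + (n/σ²)x̄)/τ_n.
Here τ₀ = 1/950.1 = 0.001053 and τ_data = 17/732.5 = 0.023208, so τ_n = 0.024261.
Rearranging for μ₀: μ₀ = (μ_n·τ_n − τ_data·x̄)/τ₀ = (460.8777·0.024261 − 0.023208·464.6) / 0.001053 = 0.398917/0.001053 ≈ 378.8.

μ₀ = 378.8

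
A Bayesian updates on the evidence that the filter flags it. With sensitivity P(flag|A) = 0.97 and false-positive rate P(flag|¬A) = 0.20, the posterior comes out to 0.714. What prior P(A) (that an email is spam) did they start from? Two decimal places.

Bayes' rule in odds form gives O(A|E) = O(A)·[P(E|A)/P(E|¬A)], hence O(A) = O(A|E)/LR.
Posterior odds = 0.714/(1−0.714) = 2.4965. LR = 0.97/0.20 = 4.8500.
Prior odds = 2.4965/4.8500 = 0.5147, so P(A) = 0.5147/(1+0.5147) ≈ 0.34.

P(A) = 0.34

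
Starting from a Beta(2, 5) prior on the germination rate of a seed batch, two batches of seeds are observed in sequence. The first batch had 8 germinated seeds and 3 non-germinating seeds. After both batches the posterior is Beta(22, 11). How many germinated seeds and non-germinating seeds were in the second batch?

Because Beta–binomial updating is additive in the counts, the combined data contributed (α_post−α_prior, β_post−β_prior) successes and failures.
Total across both batches: 22−2=20 germinated seeds, 11−5=6 non-germinating seeds.
Subtract the first batch: 20−8=12 germinated seeds and 6−3=3 non-germinating seeds.

12 germinated seeds and 3 non-germinating seeds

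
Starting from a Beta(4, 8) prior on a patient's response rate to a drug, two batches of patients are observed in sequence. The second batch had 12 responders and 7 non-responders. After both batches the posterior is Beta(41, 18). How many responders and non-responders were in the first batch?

Because Beta–binomial updating is additive in the counts, the combined data contributed (α_post−α_prior, β_post−β_prior) successes and failures.
Total across both batches: 41−4=37 responders, 18−8=10 non-responders.
Subtract the second batch: 37−12=25 responders and 10−7=3 non-responders.

25 responders and 3 non-responders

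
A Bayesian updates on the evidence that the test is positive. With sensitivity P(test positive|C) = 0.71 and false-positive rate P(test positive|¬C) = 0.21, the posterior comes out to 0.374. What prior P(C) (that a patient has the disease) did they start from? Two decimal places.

In odds form, posterior odds = prior odds × likelihood ratio, so prior odds = posterior odds ÷ LR.
Posterior odds = 0.374/(1−0.374) = 0.5974. LR = 0.71/0.21 = 3.3810.
Prior odds = 0.5974/3.3810 = 0.1767, so P(C) = 0.1767/(1+0.1767) ≈ 0.15.

P(C) = 0.15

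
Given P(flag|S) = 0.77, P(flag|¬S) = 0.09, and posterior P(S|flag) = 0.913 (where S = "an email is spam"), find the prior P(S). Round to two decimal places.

P(S) = 0.55

Bayes' rule in odds form gives O(S|E) = O(S)·[P(E|S)/P(E|¬S)], hence O(S) = O(S|E)/LR.
Posterior odds = 0.913/(1−0.913) = 10.4943. LR = 0.77/0.09 = 8.5556.
Prior odds = 10.4943/8.5556 = 1.2266, so P(S) = 1.2266/(1+1.2266) ≈ 0.55.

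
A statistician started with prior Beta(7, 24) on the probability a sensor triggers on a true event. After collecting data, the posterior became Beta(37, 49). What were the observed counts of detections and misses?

30 detections and 25 misses

Beta is conjugate to the binomial likelihood: posterior = Beta(α+s, β+f).
Match parameters: s=37−7=30, f=49−24=25.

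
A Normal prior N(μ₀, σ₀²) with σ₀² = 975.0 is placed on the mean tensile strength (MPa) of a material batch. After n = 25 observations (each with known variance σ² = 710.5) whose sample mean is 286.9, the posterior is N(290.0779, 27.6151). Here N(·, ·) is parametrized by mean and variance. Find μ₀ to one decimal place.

μ₀ = 399.1

With known observation variance, the Normal–Normal posterior has precision τ_n = τ₀ + n/σ² and mean μ_n = (τ₀μ₀ + (n/σ²)x̄)/τ_n.
Here τ₀ = 1/975.0 = 0.001026 and τ_data = 25/710.5 = 0.035186, so τ_n = 0.036212.
Rearranging for μ₀: μ₀ = (μ_n·τ_n − τ_data·x̄)/τ₀ = (290.0779·0.036212 − 0.035186·286.9) / 0.001026 = 0.409438/0.001026 ≈ 399.1.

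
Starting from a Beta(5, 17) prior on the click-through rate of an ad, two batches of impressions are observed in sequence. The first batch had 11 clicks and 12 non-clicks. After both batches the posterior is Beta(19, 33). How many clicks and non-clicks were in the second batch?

3 clicks and 4 non-clicks

Because Beta–binomial updating is additive in the counts, the combined data contributed (α_post−α_prior, β_post−β_prior) successes and failures.
Total across both batches: 19−5=14 clicks, 33−17=16 non-clicks.
Subtract the first batch: 14−11=3 clicks and 16−12=4 non-clicks.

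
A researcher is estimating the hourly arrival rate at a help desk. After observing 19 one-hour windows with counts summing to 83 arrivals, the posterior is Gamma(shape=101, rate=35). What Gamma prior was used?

A Gamma(α, β) prior (rate parametrization) on a Poisson rate with n observations summing to S gives posterior Gamma(α+S, β+n).
So α = 101 − 83 = 18 and β = 35 − 19 = 16.

Gamma(shape=18, rate=16)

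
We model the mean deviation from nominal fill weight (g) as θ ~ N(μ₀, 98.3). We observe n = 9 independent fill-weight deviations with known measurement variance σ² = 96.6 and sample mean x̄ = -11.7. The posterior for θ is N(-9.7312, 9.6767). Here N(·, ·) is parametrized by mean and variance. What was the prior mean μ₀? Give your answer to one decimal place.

μ₀ = 8.3

The posterior mean is a precision-weighted average: μ_n = (τ₀μ₀ + τ_data·x̄)/(τ₀+τ_data), with τ₀=1/σ₀² and τ_data=n/σ².
Here τ₀ = 1/98.3 = 0.010173 and τ_data = 9/96.6 = 0.093168, so τ_n = 0.103341.
Rearranging for μ₀: μ₀ = (μ_n·τ_n − τ_data·x̄)/τ₀ = (-9.7312·0.103341 − 0.093168·-11.7) / 0.010173 = 0.084434/0.010173 ≈ 8.3.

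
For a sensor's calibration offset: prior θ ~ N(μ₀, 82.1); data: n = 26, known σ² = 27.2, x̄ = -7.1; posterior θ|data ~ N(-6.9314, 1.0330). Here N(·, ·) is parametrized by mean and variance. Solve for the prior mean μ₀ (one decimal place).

μ₀ = 6.3

With known observation variance, the Normal–Normal posterior has precision τ_n = τ₀ + n/σ² and mean μ_n = (τ₀μ₀ + (n/σ²)x̄)/τ_n.
Here τ₀ = 1/82.1 = 0.012180 and τ_data = 26/27.2 = 0.955882, so τ_n = 0.968062.
Rearranging for μ₀: μ₀ = (μ_n·τ_n − τ_data·x̄)/τ₀ = (-6.9314·0.968062 − 0.955882·-7.1) / 0.012180 = 0.076737/0.012180 ≈ 6.3.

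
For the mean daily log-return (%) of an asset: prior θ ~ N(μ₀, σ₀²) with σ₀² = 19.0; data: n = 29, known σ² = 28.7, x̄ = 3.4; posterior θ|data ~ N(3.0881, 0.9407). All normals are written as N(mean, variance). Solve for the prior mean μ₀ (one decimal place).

μ₀ = -2.9

The posterior mean is a precision-weighted average: μ_n = (τ₀μ₀ + τ_data·x̄)/(τ₀+τ_data), with τ₀=1/σ₀² and τ_data=n/σ².
Here τ₀ = 1/19.0 = 0.052632 and τ_data = 29/28.7 = 1.010453, so τ_n = 1.063085.
Rearranging for μ₀: μ₀ = (μ_n·τ_n − τ_data·x̄)/τ₀ = (3.0881·1.063085 − 1.010453·3.4) / 0.052632 = -0.152627/0.052632 ≈ -2.9.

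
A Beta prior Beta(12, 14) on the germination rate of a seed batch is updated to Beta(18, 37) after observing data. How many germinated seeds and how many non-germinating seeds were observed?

6 germinated seeds and 23 non-germinating seeds

Under Beta–binomial conjugacy the posterior parameters are (a+s, b+f).
So s = 18 − 12 = 6 and f = 37 − 14 = 23.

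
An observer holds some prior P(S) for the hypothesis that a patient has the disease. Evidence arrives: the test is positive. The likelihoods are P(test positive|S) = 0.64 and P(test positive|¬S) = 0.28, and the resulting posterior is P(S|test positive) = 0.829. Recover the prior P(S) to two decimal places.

P(S) = 0.68

In odds form, posterior odds = prior odds × likelihood ratio, so prior odds = posterior odds ÷ LR.
Posterior odds = 0.829/(1−0.829) = 4.8480. LR = 0.64/0.28 = 2.2857.
Prior odds = 4.8480/2.2857 = 2.1210, so P(S) = 2.1210/(1+2.1210) ≈ 0.68.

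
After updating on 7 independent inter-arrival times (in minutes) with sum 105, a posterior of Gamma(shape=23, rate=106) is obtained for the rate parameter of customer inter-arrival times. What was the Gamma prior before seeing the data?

Gamma–exponential conjugacy: posterior shape = α + n, posterior rate = β + Σtᵢ.
So α = 23 − 7 = 16 and β = 106 − 105 = 1.

Gamma(shape=16, rate=1)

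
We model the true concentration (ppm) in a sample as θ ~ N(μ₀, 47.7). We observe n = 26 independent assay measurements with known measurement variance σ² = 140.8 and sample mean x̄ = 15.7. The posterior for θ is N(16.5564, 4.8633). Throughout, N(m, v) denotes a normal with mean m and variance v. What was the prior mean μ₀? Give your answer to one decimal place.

μ₀ = 24.1

The posterior mean is a precision-weighted average: μ_n = (τ₀μ₀ + τ_data·x̄)/(τ₀+τ_data), with τ₀=1/σ₀² and τ_data=n/σ².
Here τ₀ = 1/47.7 = 0.020964 and τ_data = 26/140.8 = 0.184659, so τ_n = 0.205623.
Rearranging for μ₀: μ₀ = (μ_n·τ_n − τ_data·x̄)/τ₀ = (16.5564·0.205623 − 0.184659·15.7) / 0.020964 = 0.505230/0.020964 ≈ 24.1.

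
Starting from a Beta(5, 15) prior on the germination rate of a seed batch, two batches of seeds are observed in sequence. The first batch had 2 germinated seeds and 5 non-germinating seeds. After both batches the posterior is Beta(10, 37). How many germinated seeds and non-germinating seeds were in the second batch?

Sequential conjugate updates are equivalent to a single update on the pooled data, so total successes = posterior α − prior α and total failures = posterior β − prior β.
Total across both batches: 10−5=5 germinated seeds, 37−15=22 non-germinating seeds.
Subtract the first batch: 5−2=3 germinated seeds and 22−5=17 non-germinating seeds.

3 germinated seeds and 17 non-germinating seeds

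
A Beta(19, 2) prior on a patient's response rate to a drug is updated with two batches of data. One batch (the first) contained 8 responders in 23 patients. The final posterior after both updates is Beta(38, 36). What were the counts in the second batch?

Because Beta–binomial updating is additive in the counts, the combined data contributed (α_post−α_prior, β_post−β_prior) successes and failures.
Total across both batches: 38−19=19 responders, 36−2=34 non-responders.
Subtract the first batch: 19−8=11 responders and 34−15=19 non-responders.

11 responders and 19 non-responders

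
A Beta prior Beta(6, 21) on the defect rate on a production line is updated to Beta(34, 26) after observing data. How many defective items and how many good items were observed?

A Beta(a, b) prior with s successes and f failures in binomial data gives a Beta(a+s, b+f) posterior.
So s = 34 − 6 = 28 and f = 26 − 21 = 5.

28 defective items and 5 good items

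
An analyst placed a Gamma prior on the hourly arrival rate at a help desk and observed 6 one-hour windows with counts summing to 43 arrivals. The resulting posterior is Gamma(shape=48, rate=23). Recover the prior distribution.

Gamma(shape=5, rate=17)

Gamma–Poisson conjugacy: posterior shape = α + Σxᵢ, posterior rate = β + n.
So α = 48 − 43 = 5 and β = 23 − 6 = 17.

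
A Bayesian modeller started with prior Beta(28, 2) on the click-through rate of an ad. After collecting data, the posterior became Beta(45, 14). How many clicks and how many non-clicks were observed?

Under Beta–binomial conjugacy the posterior parameters are (α+s, β+f).
So s = 45 − 28 = 17 and f = 14 − 2 = 12.

17 clicks and 12 non-clicks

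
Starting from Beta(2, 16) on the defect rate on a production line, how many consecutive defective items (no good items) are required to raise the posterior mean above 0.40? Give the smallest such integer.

k = 9

After k defective items and 0 good items the posterior is Beta(2+k, 16), with mean (2+k)/(2+16+k).
Set (2+k)/(18+k) > 0.40 and solve: k > (0.40·18 − 2)/(1 − 0.40) = 8.667.
The smallest integer exceeding 8.667 is 9, and checking k=9: (11)/(27) = 0.4074 > 0.40.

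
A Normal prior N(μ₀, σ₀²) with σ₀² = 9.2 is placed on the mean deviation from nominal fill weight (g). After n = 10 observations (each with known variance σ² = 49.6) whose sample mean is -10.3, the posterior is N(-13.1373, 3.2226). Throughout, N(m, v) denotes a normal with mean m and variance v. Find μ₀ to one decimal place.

μ₀ = -18.4

The posterior mean is a precision-weighted average: μ_n = (τ₀μ₀ + τ_data·x̄)/(τ₀+τ_data), with τ₀=1/σ₀² and τ_data=n/σ².
Here τ₀ = 1/9.2 = 0.108696 and τ_data = 10/49.6 = 0.201613, so τ_n = 0.310309.
Rearranging for μ₀: μ₀ = (μ_n·τ_n − τ_data·x̄)/τ₀ = (-13.1373·0.310309 − 0.201613·-10.3) / 0.108696 = -2.000009/0.108696 ≈ -18.4.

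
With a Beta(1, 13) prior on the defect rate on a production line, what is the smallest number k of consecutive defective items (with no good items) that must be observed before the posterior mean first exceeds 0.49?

After k defective items and 0 good items the posterior is Beta(1+k, 13), with mean (1+k)/(1+13+k).
Set (1+k)/(14+k) > 0.49 and solve: k > (0.49·14 − 1)/(1 − 0.49) = 11.490.
The smallest integer exceeding 11.490 is 12.

k = 12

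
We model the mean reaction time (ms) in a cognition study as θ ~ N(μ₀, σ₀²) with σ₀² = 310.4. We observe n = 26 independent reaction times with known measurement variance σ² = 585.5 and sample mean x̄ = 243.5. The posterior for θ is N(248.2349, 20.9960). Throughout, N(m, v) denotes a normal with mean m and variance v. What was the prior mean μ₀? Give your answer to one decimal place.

μ₀ = 313.5

With known observation variance, the Normal–Normal posterior has precision τ_n = τ₀ + n/σ² and mean μ_n = (τ₀μ₀ + (n/σ²)x̄)/τ_n.
Here τ₀ = 1/310.4 = 0.003222 and τ_data = 26/585.5 = 0.044406, so τ_n = 0.047628.
Rearranging for μ₀: μ₀ = (μ_n·τ_n − τ_data·x̄)/τ₀ = (248.2349·0.047628 − 0.044406·243.5) / 0.003222 = 1.010071/0.003222 ≈ 313.5.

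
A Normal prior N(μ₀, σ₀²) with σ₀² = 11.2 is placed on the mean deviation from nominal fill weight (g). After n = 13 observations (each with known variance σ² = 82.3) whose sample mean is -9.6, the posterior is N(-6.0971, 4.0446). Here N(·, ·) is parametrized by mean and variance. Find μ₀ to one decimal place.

The posterior mean is a precision-weighted average: μ_n = (τ₀μ₀ + τ_data·x̄)/(τ₀+τ_data), with τ₀=1/σ₀² and τ_data=n/σ².
Here τ₀ = 1/11.2 = 0.089286 and τ_data = 13/82.3 = 0.157959, so τ_n = 0.247245.
Rearranging for μ₀: μ₀ = (μ_n·τ_n − τ_data·x̄)/τ₀ = (-6.0971·0.247245 − 0.157959·-9.6) / 0.089286 = 0.008929/0.089286 ≈ 0.1.

μ₀ = 0.1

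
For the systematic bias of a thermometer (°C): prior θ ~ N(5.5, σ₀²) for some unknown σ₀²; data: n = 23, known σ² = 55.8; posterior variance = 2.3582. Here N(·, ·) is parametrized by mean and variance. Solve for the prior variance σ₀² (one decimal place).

For the Normal–Normal model with known σ², precisions add: τ_n = τ₀ + n/σ².
So 1/σ₀² = 1/2.3582 − 23/55.8 = 0.424052 − 0.412186 = 0.011866.
Hence σ₀² = 1/0.011866 ≈ 84.3.

σ₀² = 84.3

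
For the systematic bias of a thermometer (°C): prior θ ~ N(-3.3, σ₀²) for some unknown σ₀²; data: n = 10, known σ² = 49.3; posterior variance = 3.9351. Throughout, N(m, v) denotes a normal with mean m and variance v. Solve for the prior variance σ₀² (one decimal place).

For the Normal–Normal model with known σ², precisions add: τ_n = τ₀ + n/σ².
So 1/σ₀² = 1/3.9351 − 10/49.3 = 0.254123 − 0.202840 = 0.051283.
Hence σ₀² = 1/0.051283 ≈ 19.5.

σ₀² = 19.5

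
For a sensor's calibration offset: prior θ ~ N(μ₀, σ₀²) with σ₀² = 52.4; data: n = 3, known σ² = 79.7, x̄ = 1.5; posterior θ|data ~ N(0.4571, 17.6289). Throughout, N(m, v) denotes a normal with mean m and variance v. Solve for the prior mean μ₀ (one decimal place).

μ₀ = -1.6

The posterior mean is a precision-weighted average: μ_n = (τ₀μ₀ + τ_data·x̄)/(τ₀+τ_data), with τ₀=1/σ₀² and τ_data=n/σ².
Here τ₀ = 1/52.4 = 0.019084 and τ_data = 3/79.7 = 0.037641, so τ_n = 0.056725.
Rearranging for μ₀: μ₀ = (μ_n·τ_n − τ_data·x̄)/τ₀ = (0.4571·0.056725 − 0.037641·1.5) / 0.019084 = -0.030533/0.019084 ≈ -1.6.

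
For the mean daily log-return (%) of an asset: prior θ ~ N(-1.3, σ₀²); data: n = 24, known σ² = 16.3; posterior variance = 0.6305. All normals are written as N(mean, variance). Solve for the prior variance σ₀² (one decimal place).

σ₀² = 8.8

For the Normal–Normal model with known σ², precisions add: τ_n = τ₀ + n/σ².
So 1/σ₀² = 1/0.6305 − 24/16.3 = 1.586043 − 1.472393 = 0.113650.
Hence σ₀² = 1/0.113650 ≈ 8.8.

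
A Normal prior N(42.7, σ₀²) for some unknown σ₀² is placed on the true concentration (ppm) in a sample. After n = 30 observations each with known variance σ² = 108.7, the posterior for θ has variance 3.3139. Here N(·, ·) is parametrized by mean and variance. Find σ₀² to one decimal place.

σ₀² = 38.8

Posterior precision equals prior precision plus data precision: 1/σ_n² = 1/σ₀² + n/σ².
So 1/σ₀² = 1/3.3139 − 30/108.7 = 0.301759 − 0.275989 = 0.025770.
Hence σ₀² = 1/0.025770 ≈ 38.8.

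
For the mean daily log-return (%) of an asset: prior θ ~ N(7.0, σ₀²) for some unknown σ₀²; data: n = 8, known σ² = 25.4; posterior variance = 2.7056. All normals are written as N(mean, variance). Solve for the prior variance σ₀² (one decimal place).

Posterior precision equals prior precision plus data precision: 1/σ_n² = 1/σ₀² + n/σ².
So 1/σ₀² = 1/2.7056 − 8/25.4 = 0.369604 − 0.314961 = 0.054643.
Hence σ₀² = 1/0.054643 ≈ 18.3.

σ₀² = 18.3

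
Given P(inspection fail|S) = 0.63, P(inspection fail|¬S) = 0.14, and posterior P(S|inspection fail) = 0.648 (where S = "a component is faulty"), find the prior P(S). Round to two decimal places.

P(S) = 0.29

In odds form, posterior odds = prior odds × likelihood ratio, so prior odds = posterior odds ÷ LR.
Posterior odds = 0.648/(1−0.648) = 1.8409. LR = 0.63/0.14 = 4.5000.
Prior odds = 1.8409/4.5000 = 0.4091, so P(S) = 0.4091/(1+0.4091) ≈ 0.29.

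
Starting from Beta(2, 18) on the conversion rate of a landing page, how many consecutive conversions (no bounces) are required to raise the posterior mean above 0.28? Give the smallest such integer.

k = 6

After k conversions and 0 bounces the posterior is Beta(2+k, 18), with mean (2+k)/(2+18+k).
Set (2+k)/(20+k) > 0.28 and solve: k > (0.28·20 − 2)/(1 − 0.28) = 5.000.
The smallest integer exceeding 5.000 is 6, and checking k=6: (8)/(26) = 0.3077 > 0.28.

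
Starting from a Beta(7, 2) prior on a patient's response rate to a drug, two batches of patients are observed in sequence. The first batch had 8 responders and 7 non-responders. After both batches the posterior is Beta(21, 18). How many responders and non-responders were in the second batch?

Sequential conjugate updates are equivalent to a single update on the pooled data, so total successes = posterior α − prior α and total failures = posterior β − prior β.
Total across both batches: 21−7=14 responders, 18−2=16 non-responders.
Subtract the first batch: 14−8=6 responders and 16−7=9 non-responders.

6 responders and 9 non-responders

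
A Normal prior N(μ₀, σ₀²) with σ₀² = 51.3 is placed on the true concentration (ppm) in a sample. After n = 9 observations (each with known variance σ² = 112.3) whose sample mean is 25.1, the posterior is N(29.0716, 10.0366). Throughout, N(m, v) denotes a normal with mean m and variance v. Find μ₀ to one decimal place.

With known observation variance, the Normal–Normal posterior has precision τ_n = τ₀ + n/σ² and mean μ_n = (τ₀μ₀ + (n/σ²)x̄)/τ_n.
Here τ₀ = 1/51.3 = 0.019493 and τ_data = 9/112.3 = 0.080142, so τ_n = 0.099635.
Rearranging for μ₀: μ₀ = (μ_n·τ_n − τ_data·x̄)/τ₀ = (29.0716·0.099635 − 0.080142·25.1) / 0.019493 = 0.884985/0.019493 ≈ 45.4.

μ₀ = 45.4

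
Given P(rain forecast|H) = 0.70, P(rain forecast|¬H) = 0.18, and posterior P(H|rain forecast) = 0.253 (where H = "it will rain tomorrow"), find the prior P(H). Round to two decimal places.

P(H) = 0.08

Bayes' rule in odds form gives O(H|E) = O(H)·[P(E|H)/P(E|¬H)], hence O(H) = O(H|E)/LR.
Posterior odds = 0.253/(1−0.253) = 0.3387. LR = 0.70/0.18 = 3.8889.
Prior odds = 0.3387/3.8889 = 0.0871, so P(H) = 0.0871/(1+0.0871) ≈ 0.08.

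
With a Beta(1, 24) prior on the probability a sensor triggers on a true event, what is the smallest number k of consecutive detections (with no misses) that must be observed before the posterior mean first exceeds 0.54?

k = 28

After k detections and 0 misses the posterior is Beta(1+k, 24), with mean (1+k)/(1+24+k).
Set (1+k)/(25+k) > 0.54 and solve: k > (0.54·25 − 1)/(1 − 0.54) = 27.174.
The smallest integer exceeding 27.174 is 28, and checking k=28: (29)/(53) = 0.5472 > 0.54.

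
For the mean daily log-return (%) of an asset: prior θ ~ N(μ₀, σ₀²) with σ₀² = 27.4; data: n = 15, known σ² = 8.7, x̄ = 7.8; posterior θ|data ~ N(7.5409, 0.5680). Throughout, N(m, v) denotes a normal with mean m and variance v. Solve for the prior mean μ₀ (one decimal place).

μ₀ = -4.7

The posterior mean is a precision-weighted average: μ_n = (τ₀μ₀ + τ_data·x̄)/(τ₀+τ_data), with τ₀=1/σ₀² and τ_data=n/σ².
Here τ₀ = 1/27.4 = 0.036496 and τ_data = 15/8.7 = 1.724138, so τ_n = 1.760634.
Rearranging for μ₀: μ₀ = (μ_n·τ_n − τ_data·x̄)/τ₀ = (7.5409·1.760634 − 1.724138·7.8) / 0.036496 = -0.171511/0.036496 ≈ -4.7.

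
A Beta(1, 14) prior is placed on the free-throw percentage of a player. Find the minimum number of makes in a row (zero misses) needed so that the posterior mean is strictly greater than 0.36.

After k makes and 0 misses the posterior is Beta(1+k, 14), with mean (1+k)/(1+14+k).
Set (1+k)/(15+k) > 0.36 and solve: k > (0.36·15 − 1)/(1 − 0.36) = 6.875.
The smallest integer exceeding 6.875 is 7, and checking k=7: (8)/(22) = 0.3636 > 0.36.

k = 7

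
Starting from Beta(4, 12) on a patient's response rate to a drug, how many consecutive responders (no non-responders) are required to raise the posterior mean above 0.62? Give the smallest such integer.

k = 16

After k responders and 0 non-responders the posterior is Beta(4+k, 12), with mean (4+k)/(4+12+k).
Set (4+k)/(16+k) > 0.62 and solve: k > (0.62·16 − 4)/(1 − 0.62) = 15.579.
The smallest integer exceeding 15.579 is 16, and checking k=16: (20)/(32) = 0.6250 > 0.62.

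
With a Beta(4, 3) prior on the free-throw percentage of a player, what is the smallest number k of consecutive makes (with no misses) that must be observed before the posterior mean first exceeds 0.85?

k = 14

After k makes and 0 misses the posterior is Beta(4+k, 3), with mean (4+k)/(4+3+k).
Set (4+k)/(7+k) > 0.85 and solve: k > (0.85·7 − 4)/(1 − 0.85) = 13.000.
The smallest integer exceeding 13.000 is 14.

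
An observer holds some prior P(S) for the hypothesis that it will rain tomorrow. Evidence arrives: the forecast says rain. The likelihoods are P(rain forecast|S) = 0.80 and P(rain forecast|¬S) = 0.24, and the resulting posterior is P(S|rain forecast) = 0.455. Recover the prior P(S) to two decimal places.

P(S) = 0.20

In odds form, posterior odds = prior odds × likelihood ratio, so prior odds = posterior odds ÷ LR.
Posterior odds = 0.455/(1−0.455) = 0.8349. LR = 0.80/0.24 = 3.3333.
Prior odds = 0.8349/3.3333 = 0.2505, so P(S) = 0.2505/(1+0.2505) ≈ 0.20.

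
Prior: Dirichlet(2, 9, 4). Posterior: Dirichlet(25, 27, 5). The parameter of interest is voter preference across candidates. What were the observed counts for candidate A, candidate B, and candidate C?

counts (23, 18, 1)

For a Dirichlet(α) prior with multinomial counts c, the posterior is Dirichlet(α + c) componentwise.
Counts are posterior − prior componentwise: 25−2=23, 27−9=18, 5−4=1.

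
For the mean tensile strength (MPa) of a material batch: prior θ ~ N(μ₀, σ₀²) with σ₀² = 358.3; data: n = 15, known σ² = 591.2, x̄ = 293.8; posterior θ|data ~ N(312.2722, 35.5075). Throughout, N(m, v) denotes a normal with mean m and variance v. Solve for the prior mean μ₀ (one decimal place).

μ₀ = 480.2

With known observation variance, the Normal–Normal posterior has precision τ_n = τ₀ + n/σ² and mean μ_n = (τ₀μ₀ + (n/σ²)x̄)/τ_n.
Here τ₀ = 1/358.3 = 0.002791 and τ_data = 15/591.2 = 0.025372, so τ_n = 0.028163.
Rearranging for μ₀: μ₀ = (μ_n·τ_n − τ_data·x̄)/τ₀ = (312.2722·0.028163 − 0.025372·293.8) / 0.002791 = 1.340228/0.002791 ≈ 480.2.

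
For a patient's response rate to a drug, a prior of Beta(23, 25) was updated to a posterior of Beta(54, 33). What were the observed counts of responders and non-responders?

Beta is conjugate to the binomial likelihood: posterior = Beta(a+s, b+f).
So s = 54 − 23 = 31 and f = 33 − 25 = 8.

31 responders and 8 non-responders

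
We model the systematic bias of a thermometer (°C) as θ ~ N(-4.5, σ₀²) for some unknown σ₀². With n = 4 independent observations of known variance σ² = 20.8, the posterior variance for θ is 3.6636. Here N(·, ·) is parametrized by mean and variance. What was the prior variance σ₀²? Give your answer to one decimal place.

σ₀² = 12.4

For the Normal–Normal model with known σ², precisions add: τ_n = τ₀ + n/σ².
So 1/σ₀² = 1/3.6636 − 4/20.8 = 0.272956 − 0.192308 = 0.080648.
Hence σ₀² = 1/0.080648 ≈ 12.4.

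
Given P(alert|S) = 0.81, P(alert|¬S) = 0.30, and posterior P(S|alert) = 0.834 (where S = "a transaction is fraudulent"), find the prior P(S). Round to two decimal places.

Bayes' rule in odds form gives O(S|E) = O(S)·[P(E|S)/P(E|¬S)], hence O(S) = O(S|E)/LR.
Posterior odds = 0.834/(1−0.834) = 5.0241. LR = 0.81/0.30 = 2.7000.
Prior odds = 5.0241/2.7000 = 1.8608, so P(S) = 1.8608/(1+1.8608) ≈ 0.65.

P(S) = 0.65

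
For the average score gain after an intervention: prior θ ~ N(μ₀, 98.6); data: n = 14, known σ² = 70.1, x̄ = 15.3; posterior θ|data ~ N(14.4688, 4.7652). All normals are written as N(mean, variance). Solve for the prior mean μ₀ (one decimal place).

μ₀ = -1.9

With known observation variance, the Normal–Normal posterior has precision τ_n = τ₀ + n/σ² and mean μ_n = (τ₀μ₀ + (n/σ²)x̄)/τ_n.
Here τ₀ = 1/98.6 = 0.010142 and τ_data = 14/70.1 = 0.199715, so τ_n = 0.209857.
Rearranging for μ₀: μ₀ = (μ_n·τ_n − τ_data·x̄)/τ₀ = (14.4688·0.209857 − 0.199715·15.3) / 0.010142 = -0.019261/0.010142 ≈ -1.9.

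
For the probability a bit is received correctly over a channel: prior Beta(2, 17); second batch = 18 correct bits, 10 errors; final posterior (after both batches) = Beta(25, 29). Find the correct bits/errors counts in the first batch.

5 correct bits and 2 errors

Sequential conjugate updates are equivalent to a single update on the pooled data, so total successes = posterior α − prior α and total failures = posterior β − prior β.
Total across both batches: 25−2=23 correct bits, 29−17=12 errors.
Subtract the second batch: 23−18=5 correct bits and 12−10=2 errors.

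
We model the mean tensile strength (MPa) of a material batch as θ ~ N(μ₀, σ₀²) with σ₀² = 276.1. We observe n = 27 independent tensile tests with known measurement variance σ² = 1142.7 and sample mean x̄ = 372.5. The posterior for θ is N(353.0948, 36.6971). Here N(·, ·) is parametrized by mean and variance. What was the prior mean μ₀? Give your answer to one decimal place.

μ₀ = 226.5

With known observation variance, the Normal–Normal posterior has precision τ_n = τ₀ + n/σ² and mean μ_n = (τ₀μ₀ + (n/σ²)x̄)/τ_n.
Here τ₀ = 1/276.1 = 0.003622 and τ_data = 27/1142.7 = 0.023628, so τ_n = 0.027250.
Rearranging for μ₀: μ₀ = (μ_n·τ_n − τ_data·x̄)/τ₀ = (353.0948·0.027250 − 0.023628·372.5) / 0.003622 = 0.820403/0.003622 ≈ 226.5.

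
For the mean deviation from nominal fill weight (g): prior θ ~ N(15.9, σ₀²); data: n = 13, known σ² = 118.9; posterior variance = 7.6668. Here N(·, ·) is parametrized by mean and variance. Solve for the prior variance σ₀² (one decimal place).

Posterior precision equals prior precision plus data precision: 1/σ_n² = 1/σ₀² + n/σ².
So 1/σ₀² = 1/7.6668 − 13/118.9 = 0.130433 − 0.109336 = 0.021097.
Hence σ₀² = 1/0.021097 ≈ 47.4.

σ₀² = 47.4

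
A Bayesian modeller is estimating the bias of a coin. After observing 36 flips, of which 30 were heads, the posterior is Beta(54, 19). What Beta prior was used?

A Beta(α, β) prior with s successes and f failures in binomial data gives a Beta(α+s, β+f) posterior.
So α = 54 − 30 = 24 and β = 19 − 6 = 13.

Beta(24, 13)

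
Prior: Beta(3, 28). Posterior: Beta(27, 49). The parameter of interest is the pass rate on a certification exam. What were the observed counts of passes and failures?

24 passes and 21 failures

A Beta(a, b) prior with s successes and f failures in binomial data gives a Beta(a+s, b+f) posterior.
Match parameters: s=27−3=24, f=49−28=21.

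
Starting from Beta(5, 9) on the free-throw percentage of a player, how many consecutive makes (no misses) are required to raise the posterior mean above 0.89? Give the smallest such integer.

k = 68

After k makes and 0 misses the posterior is Beta(5+k, 9), with mean (5+k)/(5+9+k).
Set (5+k)/(14+k) > 0.89 and solve: k > (0.89·14 − 5)/(1 − 0.89) = 67.818.
The smallest integer exceeding 67.818 is 68, and checking k=68: (73)/(82) = 0.8902 > 0.89.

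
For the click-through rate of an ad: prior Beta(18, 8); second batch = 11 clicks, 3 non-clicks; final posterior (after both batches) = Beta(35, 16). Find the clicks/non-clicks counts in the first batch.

6 clicks and 5 non-clicks

Because Beta–binomial updating is additive in the counts, the combined data contributed (α_post−α_prior, β_post−β_prior) successes and failures.
Total across both batches: 35−18=17 clicks, 16−8=8 non-clicks.
Subtract the second batch: 17−11=6 clicks and 8−3=5 non-clicks.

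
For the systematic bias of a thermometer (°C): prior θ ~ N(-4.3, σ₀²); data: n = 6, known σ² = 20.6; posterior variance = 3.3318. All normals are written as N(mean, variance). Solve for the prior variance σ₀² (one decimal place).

σ₀² = 112.7

For the Normal–Normal model with known σ², precisions add: τ_n = τ₀ + n/σ².
So 1/σ₀² = 1/3.3318 − 6/20.6 = 0.300138 − 0.291262 = 0.008876.
Hence σ₀² = 1/0.008876 ≈ 112.7.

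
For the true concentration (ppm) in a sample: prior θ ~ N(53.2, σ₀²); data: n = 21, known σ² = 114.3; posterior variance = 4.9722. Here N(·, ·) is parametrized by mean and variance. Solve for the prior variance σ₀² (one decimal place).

Posterior precision equals prior precision plus data precision: 1/σ_n² = 1/σ₀² + n/σ².
So 1/σ₀² = 1/4.9722 − 21/114.3 = 0.201118 − 0.183727 = 0.017391.
Hence σ₀² = 1/0.017391 ≈ 57.5.

σ₀² = 57.5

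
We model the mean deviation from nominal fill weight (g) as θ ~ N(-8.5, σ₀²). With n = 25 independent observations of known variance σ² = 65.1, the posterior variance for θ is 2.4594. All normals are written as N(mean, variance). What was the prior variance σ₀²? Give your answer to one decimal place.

Posterior precision equals prior precision plus data precision: 1/σ_n² = 1/σ₀² + n/σ².
So 1/σ₀² = 1/2.4594 − 25/65.1 = 0.406603 − 0.384025 = 0.022578.
Hence σ₀² = 1/0.022578 ≈ 44.3.

σ₀² = 44.3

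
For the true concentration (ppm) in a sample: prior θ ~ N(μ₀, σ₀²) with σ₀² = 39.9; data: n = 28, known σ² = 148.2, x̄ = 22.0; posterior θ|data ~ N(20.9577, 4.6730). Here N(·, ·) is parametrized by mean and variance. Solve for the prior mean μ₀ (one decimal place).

With known observation variance, the Normal–Normal posterior has precision τ_n = τ₀ + n/σ² and mean μ_n = (τ₀μ₀ + (n/σ²)x̄)/τ_n.
Here τ₀ = 1/39.9 = 0.025063 and τ_data = 28/148.2 = 0.188934, so τ_n = 0.213997.
Rearranging for μ₀: μ₀ = (μ_n·τ_n − τ_data·x̄)/τ₀ = (20.9577·0.213997 − 0.188934·22.0) / 0.025063 = 0.328337/0.025063 ≈ 13.1.

μ₀ = 13.1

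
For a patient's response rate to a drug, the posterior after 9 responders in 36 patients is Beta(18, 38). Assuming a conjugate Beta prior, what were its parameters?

A Beta(a, b) prior with s successes and f failures in binomial data gives a Beta(a+s, b+f) posterior.
So a = 18 − 9 = 9 and b = 38 − 27 = 11.

Beta(9, 11)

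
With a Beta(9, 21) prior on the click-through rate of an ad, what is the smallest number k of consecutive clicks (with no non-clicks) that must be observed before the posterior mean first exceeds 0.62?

After k clicks and 0 non-clicks the posterior is Beta(9+k, 21), with mean (9+k)/(9+21+k).
Set (9+k)/(30+k) > 0.62 and solve: k > (0.62·30 − 9)/(1 − 0.62) = 25.263.
The smallest integer exceeding 25.263 is 26.

k = 26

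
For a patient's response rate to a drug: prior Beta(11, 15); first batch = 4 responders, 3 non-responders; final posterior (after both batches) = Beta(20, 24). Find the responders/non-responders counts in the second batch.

5 responders and 6 non-responders

Because Beta–binomial updating is additive in the counts, the combined data contributed (α_post−α_prior, β_post−β_prior) successes and failures.
Total across both batches: 20−11=9 responders, 24−15=9 non-responders.
Subtract the first batch: 9−4=5 responders and 9−3=6 non-responders.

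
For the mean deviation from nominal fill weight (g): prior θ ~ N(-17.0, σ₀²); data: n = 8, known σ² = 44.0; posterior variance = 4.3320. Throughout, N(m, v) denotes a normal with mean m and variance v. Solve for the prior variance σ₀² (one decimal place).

Posterior precision equals prior precision plus data precision: 1/σ_n² = 1/σ₀² + n/σ².
So 1/σ₀² = 1/4.3320 − 8/44.0 = 0.230840 − 0.181818 = 0.049022.
Hence σ₀² = 1/0.049022 ≈ 20.4.

σ₀² = 20.4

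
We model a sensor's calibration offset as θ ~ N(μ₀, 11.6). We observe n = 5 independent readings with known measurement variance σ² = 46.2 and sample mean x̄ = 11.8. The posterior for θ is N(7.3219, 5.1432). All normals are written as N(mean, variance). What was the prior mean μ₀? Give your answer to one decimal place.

μ₀ = 1.7

With known observation variance, the Normal–Normal posterior has precision τ_n = τ₀ + n/σ² and mean μ_n = (τ₀μ₀ + (n/σ²)x̄)/τ_n.
Here τ₀ = 1/11.6 = 0.086207 and τ_data = 5/46.2 = 0.108225, so τ_n = 0.194432.
Rearranging for μ₀: μ₀ = (μ_n·τ_n − τ_data·x̄)/τ₀ = (7.3219·0.194432 − 0.108225·11.8) / 0.086207 = 0.146557/0.086207 ≈ 1.7.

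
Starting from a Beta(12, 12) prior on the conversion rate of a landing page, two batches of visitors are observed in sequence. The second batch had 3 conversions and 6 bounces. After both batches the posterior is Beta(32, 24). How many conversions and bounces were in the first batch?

Sequential conjugate updates are equivalent to a single update on the pooled data, so total successes = posterior α − prior α and total failures = posterior β − prior β.
Total across both batches: 32−12=20 conversions, 24−12=12 bounces.
Subtract the second batch: 20−3=17 conversions and 12−6=6 bounces.

17 conversions and 6 bounces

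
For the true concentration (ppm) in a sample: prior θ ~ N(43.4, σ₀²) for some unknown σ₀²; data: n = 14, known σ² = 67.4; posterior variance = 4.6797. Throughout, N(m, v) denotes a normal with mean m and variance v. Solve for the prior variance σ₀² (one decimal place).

For the Normal–Normal model with known σ², precisions add: τ_n = τ₀ + n/σ².
So 1/σ₀² = 1/4.6797 − 14/67.4 = 0.213689 − 0.207715 = 0.005974.
Hence σ₀² = 1/0.005974 ≈ 167.4.

σ₀² = 167.4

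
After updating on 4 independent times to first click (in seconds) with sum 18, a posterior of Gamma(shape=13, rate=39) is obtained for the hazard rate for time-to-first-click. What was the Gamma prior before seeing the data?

Gamma–exponential conjugacy: posterior shape = α + n, posterior rate = β + Σtᵢ.
So α = 13 − 4 = 9 and β = 39 − 18 = 21.

Gamma(shape=9, rate=21)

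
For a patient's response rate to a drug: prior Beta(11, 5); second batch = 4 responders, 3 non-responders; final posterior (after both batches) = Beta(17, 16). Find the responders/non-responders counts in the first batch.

2 responders and 8 non-responders

Because Beta–binomial updating is additive in the counts, the combined data contributed (α_post−α_prior, β_post−β_prior) successes and failures.
Total across both batches: 17−11=6 responders, 16−5=11 non-responders.
Subtract the second batch: 6−4=2 responders and 11−3=8 non-responders.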